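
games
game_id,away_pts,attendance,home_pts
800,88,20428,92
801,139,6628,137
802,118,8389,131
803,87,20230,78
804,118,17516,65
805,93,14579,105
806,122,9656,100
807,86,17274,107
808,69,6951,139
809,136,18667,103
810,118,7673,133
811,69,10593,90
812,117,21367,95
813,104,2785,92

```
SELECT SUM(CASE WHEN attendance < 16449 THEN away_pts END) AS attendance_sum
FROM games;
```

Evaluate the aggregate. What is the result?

game_id=800: ✗
game_id=801: ✓ → 139
game_id=802: ✓ → 118
game_id=803: ✗
game_id=804: ✗
game_id=805: ✓ → 93
game_id=806: ✓ → 122
game_id=807: ✗
game_id=808: ✓ → 69
game_id=809: ✗
game_id=810: ✓ → 118
game_id=811: ✓ → 69
game_id=812: ✗
game_id=813: ✓ → 104
attendance_sum = 139 + 118 + 93 + 122 + 69 + 118 + 69 + 104 = 832

832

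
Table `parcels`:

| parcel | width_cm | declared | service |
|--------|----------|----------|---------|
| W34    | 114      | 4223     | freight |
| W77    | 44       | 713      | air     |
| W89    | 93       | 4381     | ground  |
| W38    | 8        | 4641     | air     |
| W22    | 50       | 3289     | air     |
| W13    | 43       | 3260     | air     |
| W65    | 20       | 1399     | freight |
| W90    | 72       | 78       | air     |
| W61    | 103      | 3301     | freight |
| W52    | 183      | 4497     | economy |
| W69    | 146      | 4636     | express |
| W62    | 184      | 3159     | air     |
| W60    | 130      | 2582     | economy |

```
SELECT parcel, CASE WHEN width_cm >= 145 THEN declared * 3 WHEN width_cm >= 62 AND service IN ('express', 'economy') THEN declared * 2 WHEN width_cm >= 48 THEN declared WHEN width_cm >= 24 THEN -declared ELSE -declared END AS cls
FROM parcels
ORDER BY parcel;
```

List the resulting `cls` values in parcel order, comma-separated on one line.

parcel=W13: width_cm >= 24 → -3260
parcel=W22: width_cm >= 48 → 3289
parcel=W34: width_cm >= 48 → 4223
parcel=W38: ELSE → -4641
parcel=W52: width_cm >= 145 → 13491
parcel=W60: width_cm >= 62 AND service IN ('express', 'economy') → 5164
parcel=W61: width_cm >= 48 → 3301
parcel=W62: width_cm >= 145 → 9477
parcel=W65: ELSE → -1399
parcel=W69: width_cm >= 145 → 13908
parcel=W77: width_cm >= 24 → -713
parcel=W89: width_cm >= 48 → 4381
parcel=W90: width_cm >= 48 → 78

-3260, 3289, 4223, -4641, 13491, 5164, 3301, 9477, -1399, 13908, -713, 4381, 78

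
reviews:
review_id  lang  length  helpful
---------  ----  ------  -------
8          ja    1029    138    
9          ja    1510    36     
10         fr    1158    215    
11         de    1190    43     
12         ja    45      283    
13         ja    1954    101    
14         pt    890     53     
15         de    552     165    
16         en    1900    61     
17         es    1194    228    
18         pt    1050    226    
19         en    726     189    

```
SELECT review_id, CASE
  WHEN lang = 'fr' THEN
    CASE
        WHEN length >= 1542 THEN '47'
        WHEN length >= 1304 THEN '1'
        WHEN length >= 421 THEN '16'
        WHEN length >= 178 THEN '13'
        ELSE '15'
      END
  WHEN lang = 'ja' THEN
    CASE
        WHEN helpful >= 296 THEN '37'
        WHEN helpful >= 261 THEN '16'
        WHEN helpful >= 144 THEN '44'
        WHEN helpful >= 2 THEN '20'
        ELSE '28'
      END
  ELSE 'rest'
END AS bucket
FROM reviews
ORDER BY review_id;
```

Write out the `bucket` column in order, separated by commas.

review_id=8: lang='ja' → inner[helpful >= 2] → 20
review_id=9: lang='ja' → inner[helpful >= 2] → 20
review_id=10: lang='fr' → inner[length >= 421] → 16
review_id=11: lang='de' → outer ELSE → rest
review_id=12: lang='ja' → inner[helpful >= 261] → 16
review_id=13: lang='ja' → inner[helpful >= 2] → 20
review_id=14: lang='pt' → outer ELSE → rest
review_id=15: lang='de' → outer ELSE → rest
review_id=16: lang='en' → outer ELSE → rest
review_id=17: lang='es' → outer ELSE → rest
review_id=18: lang='pt' → outer ELSE → rest
review_id=19: lang='en' → outer ELSE → rest

20, 20, 16, rest, 16, 20, rest, rest, rest, rest, rest, rest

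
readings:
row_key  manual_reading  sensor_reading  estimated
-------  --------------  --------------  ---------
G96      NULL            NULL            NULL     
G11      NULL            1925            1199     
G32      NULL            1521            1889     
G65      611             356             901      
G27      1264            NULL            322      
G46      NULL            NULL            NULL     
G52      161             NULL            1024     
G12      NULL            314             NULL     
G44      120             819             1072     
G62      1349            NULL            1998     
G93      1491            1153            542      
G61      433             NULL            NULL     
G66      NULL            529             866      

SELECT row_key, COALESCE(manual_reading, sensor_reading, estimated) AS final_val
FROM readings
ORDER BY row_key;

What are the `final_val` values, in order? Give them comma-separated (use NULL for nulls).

row_key=G11: manual_reading=NULL, sensor_reading=1925 → 1925
row_key=G12: manual_reading=NULL, sensor_reading=314 → 314
row_key=G27: manual_reading=1264 → 1264
row_key=G32: manual_reading=NULL, sensor_reading=1521 → 1521
row_key=G44: manual_reading=120 → 120
row_key=G46: manual_reading=NULL, sensor_reading=NULL, estimated=NULL (all NULL) → NULL
row_key=G52: manual_reading=161 → 161
row_key=G61: manual_reading=433 → 433
row_key=G62: manual_reading=1349 → 1349
row_key=G65: manual_reading=611 → 611
row_key=G66: manual_reading=NULL, sensor_reading=529 → 529
row_key=G93: manual_reading=1491 → 1491
row_key=G96: manual_reading=NULL, sensor_reading=NULL, estimated=NULL (all NULL) → NULL

1925, 314, 1264, 1521, 120, NULL, 161, 433, 1349, 611, 529, 1491, NULL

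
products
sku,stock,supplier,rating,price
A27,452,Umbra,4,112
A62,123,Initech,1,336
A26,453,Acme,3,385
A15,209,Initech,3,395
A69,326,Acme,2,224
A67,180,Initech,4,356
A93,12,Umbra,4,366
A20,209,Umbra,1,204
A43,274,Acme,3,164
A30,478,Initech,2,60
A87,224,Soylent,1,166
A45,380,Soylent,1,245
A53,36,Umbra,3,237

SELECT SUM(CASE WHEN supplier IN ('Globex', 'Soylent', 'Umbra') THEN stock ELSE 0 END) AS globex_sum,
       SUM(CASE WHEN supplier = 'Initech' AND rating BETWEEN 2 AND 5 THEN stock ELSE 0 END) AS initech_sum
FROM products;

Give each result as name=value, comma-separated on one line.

[globex_sum: supplier IN ('Globex', 'Soylent', 'Umbra')]
sku=A27: ✓ → 452
sku=A62: ✗
sku=A26: ✗
sku=A15: ✗
sku=A69: ✗
sku=A67: ✗
sku=A93: ✓ → 12
sku=A20: ✓ → 209
sku=A43: ✗
sku=A30: ✗
sku=A87: ✓ → 224
sku=A45: ✓ → 380
sku=A53: ✓ → 36
globex_sum = 452 + 12 + 209 + 224 + 380 + 36 = 1313
—
[initech_sum: supplier = 'Initech' AND rating BETWEEN 2 AND 5]
sku=A27: ✗
sku=A62: ✗
sku=A26: ✗
sku=A15: ✓ → 209
sku=A69: ✗
sku=A67: ✓ → 180
sku=A93: ✗
sku=A20: ✗
sku=A43: ✗
sku=A30: ✓ → 478
sku=A87: ✗
sku=A45: ✗
sku=A53: ✗
initech_sum = 209 + 180 + 478 = 867

globex_sum=1313, initech_sum=867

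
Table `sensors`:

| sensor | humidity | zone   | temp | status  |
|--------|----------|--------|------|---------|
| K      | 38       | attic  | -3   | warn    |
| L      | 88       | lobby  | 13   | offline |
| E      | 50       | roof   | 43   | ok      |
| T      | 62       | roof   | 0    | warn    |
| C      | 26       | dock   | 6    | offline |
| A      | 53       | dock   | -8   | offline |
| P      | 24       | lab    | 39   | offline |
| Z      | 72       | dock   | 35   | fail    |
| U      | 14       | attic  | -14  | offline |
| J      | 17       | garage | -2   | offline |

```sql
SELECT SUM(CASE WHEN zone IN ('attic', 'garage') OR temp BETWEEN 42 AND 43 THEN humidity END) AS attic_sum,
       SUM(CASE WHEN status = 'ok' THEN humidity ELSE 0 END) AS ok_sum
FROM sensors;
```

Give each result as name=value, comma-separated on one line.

attic_sum=119, ok_sum=50

[attic_sum: zone IN ('attic', 'garage') OR temp BETWEEN 42 AND 43]
sensor=K: ✓ → 38
sensor=L: ✗
sensor=E: ✓ → 50
sensor=T: ✗
sensor=C: ✗
sensor=A: ✗
sensor=P: ✗
sensor=Z: ✗
sensor=U: ✓ → 14
sensor=J: ✓ → 17
attic_sum = 38 + 50 + 14 + 17 = 119
—
[ok_sum: status = 'ok']
sensor=K: ✗
sensor=L: ✗
sensor=E: ✓ → 50
sensor=T: ✗
sensor=C: ✗
sensor=A: ✗
sensor=P: ✗
sensor=Z: ✗
sensor=U: ✗
sensor=J: ✗
ok_sum = 50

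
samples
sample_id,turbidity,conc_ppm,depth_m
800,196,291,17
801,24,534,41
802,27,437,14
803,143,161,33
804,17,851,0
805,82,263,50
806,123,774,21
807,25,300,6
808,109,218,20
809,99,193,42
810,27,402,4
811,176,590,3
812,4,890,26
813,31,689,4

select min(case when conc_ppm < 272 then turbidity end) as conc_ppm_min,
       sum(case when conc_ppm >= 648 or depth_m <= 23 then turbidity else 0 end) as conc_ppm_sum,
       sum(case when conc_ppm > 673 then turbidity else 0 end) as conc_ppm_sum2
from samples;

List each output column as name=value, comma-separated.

conc_ppm_min=82, conc_ppm_sum=735, conc_ppm_sum2=175

[conc_ppm_min: conc_ppm < 272]
sample_id=800: ✗
sample_id=801: ✗
sample_id=802: ✗
sample_id=803: ✓ → 143
sample_id=804: ✗
sample_id=805: ✓ → 82
sample_id=806: ✗
sample_id=807: ✗
sample_id=808: ✓ → 109
sample_id=809: ✓ → 99
sample_id=810: ✗
sample_id=811: ✗
sample_id=812: ✗
sample_id=813: ✗
conc_ppm_min = MIN(143, 82, 109, 99) = 82
—
[conc_ppm_sum: conc_ppm >= 648 or depth_m <= 23]
sample_id=800: ✓ → 196
sample_id=801: ✗
sample_id=802: ✓ → 27
sample_id=803: ✗
sample_id=804: ✓ → 17
sample_id=805: ✗
sample_id=806: ✓ → 123
sample_id=807: ✓ → 25
sample_id=808: ✓ → 109
sample_id=809: ✗
sample_id=810: ✓ → 27
sample_id=811: ✓ → 176
sample_id=812: ✓ → 4
sample_id=813: ✓ → 31
conc_ppm_sum = 196 + 27 + 17 + 123 + 25 + 109 + 27 + 176 + 4 + 31 = 735
—
[conc_ppm_sum2: conc_ppm > 673]
sample_id=800: ✗
sample_id=801: ✗
sample_id=802: ✗
sample_id=803: ✗
sample_id=804: ✓ → 17
sample_id=805: ✗
sample_id=806: ✓ → 123
sample_id=807: ✗
sample_id=808: ✗
sample_id=809: ✗
sample_id=810: ✗
sample_id=811: ✗
sample_id=812: ✓ → 4
sample_id=813: ✓ → 31
conc_ppm_sum2 = 17 + 123 + 4 + 31 = 175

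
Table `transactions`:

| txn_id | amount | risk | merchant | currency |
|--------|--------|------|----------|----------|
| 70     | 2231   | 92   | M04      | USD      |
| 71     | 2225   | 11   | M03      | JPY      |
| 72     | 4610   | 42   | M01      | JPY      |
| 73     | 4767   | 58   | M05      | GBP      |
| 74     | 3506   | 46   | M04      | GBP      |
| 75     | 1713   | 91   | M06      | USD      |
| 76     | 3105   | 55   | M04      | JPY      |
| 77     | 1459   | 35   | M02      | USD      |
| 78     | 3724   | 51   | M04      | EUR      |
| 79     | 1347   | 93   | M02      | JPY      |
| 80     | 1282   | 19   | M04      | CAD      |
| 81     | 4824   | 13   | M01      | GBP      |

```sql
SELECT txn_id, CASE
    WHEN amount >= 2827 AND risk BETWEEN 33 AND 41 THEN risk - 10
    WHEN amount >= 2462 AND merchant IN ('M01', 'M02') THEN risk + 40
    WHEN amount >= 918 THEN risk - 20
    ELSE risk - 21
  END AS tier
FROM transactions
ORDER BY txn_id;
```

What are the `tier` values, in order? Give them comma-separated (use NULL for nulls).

72, -9, 82, 38, 26, 71, 35, 15, 31, 73, -1, 53

txn_id=70: amount >= 918 → 72
txn_id=71: amount >= 918 → -9
txn_id=72: amount >= 2462 AND merchant IN ('M01', 'M02') → 82
txn_id=73: amount >= 918 → 38
txn_id=74: amount >= 918 → 26
txn_id=75: amount >= 918 → 71
txn_id=76: amount >= 918 → 35
txn_id=77: amount >= 918 → 15
txn_id=78: amount >= 918 → 31
txn_id=79: amount >= 918 → 73
txn_id=80: amount >= 918 → -1
txn_id=81: amount >= 2462 AND merchant IN ('M01', 'M02') → 53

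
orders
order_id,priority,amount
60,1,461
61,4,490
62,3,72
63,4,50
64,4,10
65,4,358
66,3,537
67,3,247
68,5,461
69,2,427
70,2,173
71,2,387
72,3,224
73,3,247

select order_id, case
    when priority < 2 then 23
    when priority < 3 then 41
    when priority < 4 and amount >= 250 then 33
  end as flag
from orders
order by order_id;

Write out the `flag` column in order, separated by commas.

23, NULL, NULL, NULL, NULL, NULL, 33, NULL, NULL, 41, 41, 41, NULL, NULL

order_id=60: priority < 2 → 23
order_id=61: (no match → NULL) → NULL
order_id=62: (no match → NULL) → NULL
order_id=63: (no match → NULL) → NULL
order_id=64: (no match → NULL) → NULL
order_id=65: (no match → NULL) → NULL
order_id=66: priority < 4 and amount >= 250 → 33
order_id=67: (no match → NULL) → NULL
order_id=68: (no match → NULL) → NULL
order_id=69: priority < 3 → 41
order_id=70: priority < 3 → 41
order_id=71: priority < 3 → 41
order_id=72: (no match → NULL) → NULL
order_id=73: (no match → NULL) → NULL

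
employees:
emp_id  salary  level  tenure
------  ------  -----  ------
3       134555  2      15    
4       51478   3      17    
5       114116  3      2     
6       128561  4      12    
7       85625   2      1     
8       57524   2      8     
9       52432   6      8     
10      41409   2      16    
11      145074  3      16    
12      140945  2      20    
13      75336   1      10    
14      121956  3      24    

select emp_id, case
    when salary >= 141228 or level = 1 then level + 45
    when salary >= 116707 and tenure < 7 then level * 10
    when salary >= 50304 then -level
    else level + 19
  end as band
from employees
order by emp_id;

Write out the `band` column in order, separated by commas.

-2, -3, -3, -4, -2, -2, -6, 21, 48, -2, 46, -3

emp_id=3: salary >= 50304 → -2
emp_id=4: salary >= 50304 → -3
emp_id=5: salary >= 50304 → -3
emp_id=6: salary >= 50304 → -4
emp_id=7: salary >= 50304 → -2
emp_id=8: salary >= 50304 → -2
emp_id=9: salary >= 50304 → -6
emp_id=10: ELSE → 21
emp_id=11: salary >= 141228 or level = 1 → 48
emp_id=12: salary >= 50304 → -2
emp_id=13: salary >= 141228 or level = 1 → 46
emp_id=14: salary >= 50304 → -3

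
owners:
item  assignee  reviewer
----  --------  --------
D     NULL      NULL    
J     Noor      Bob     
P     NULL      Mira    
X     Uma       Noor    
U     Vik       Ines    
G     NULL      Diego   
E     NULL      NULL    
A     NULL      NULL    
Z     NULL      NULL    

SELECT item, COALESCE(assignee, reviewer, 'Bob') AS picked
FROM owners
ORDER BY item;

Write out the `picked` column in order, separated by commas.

item=A: assignee=NULL, reviewer=NULL, → literal Bob → Bob
item=D: assignee=NULL, reviewer=NULL, → literal Bob → Bob
item=E: assignee=NULL, reviewer=NULL, → literal Bob → Bob
item=G: assignee=NULL, reviewer=Diego → Diego
item=J: assignee=Noor → Noor
item=P: assignee=NULL, reviewer=Mira → Mira
item=U: assignee=Vik → Vik
item=X: assignee=Uma → Uma
item=Z: assignee=NULL, reviewer=NULL, → literal Bob → Bob

Bob, Bob, Bob, Diego, Noor, Mira, Vik, Uma, Bob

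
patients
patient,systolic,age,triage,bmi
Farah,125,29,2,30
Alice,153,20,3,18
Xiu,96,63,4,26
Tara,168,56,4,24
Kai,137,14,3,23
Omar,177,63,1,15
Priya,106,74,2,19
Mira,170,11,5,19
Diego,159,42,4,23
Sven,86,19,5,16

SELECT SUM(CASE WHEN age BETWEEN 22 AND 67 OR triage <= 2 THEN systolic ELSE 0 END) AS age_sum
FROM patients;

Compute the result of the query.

patient=Farah: ✓ → 125
patient=Alice: ✗
patient=Xiu: ✓ → 96
patient=Tara: ✓ → 168
patient=Kai: ✗
patient=Omar: ✓ → 177
patient=Priya: ✓ → 106
patient=Mira: ✗
patient=Diego: ✓ → 159
patient=Sven: ✗
age_sum = 125 + 96 + 168 + 177 + 106 + 159 = 831

831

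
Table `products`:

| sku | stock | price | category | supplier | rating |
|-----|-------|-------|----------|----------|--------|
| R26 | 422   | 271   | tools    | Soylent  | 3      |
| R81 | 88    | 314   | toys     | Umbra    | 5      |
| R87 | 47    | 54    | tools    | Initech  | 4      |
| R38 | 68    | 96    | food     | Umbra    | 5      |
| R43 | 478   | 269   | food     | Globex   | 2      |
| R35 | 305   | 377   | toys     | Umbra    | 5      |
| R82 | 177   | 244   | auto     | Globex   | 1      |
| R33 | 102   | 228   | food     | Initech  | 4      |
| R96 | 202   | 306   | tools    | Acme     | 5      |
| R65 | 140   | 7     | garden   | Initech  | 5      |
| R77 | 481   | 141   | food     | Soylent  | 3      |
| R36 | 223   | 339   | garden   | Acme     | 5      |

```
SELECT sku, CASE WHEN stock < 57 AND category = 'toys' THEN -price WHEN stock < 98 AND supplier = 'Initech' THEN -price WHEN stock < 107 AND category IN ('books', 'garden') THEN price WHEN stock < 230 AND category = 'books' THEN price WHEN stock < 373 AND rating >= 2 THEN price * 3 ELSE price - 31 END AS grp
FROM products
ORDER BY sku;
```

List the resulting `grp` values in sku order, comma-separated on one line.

sku=R26: ELSE → 240
sku=R33: stock < 373 AND rating >= 2 → 684
sku=R35: stock < 373 AND rating >= 2 → 1131
sku=R36: stock < 373 AND rating >= 2 → 1017
sku=R38: stock < 373 AND rating >= 2 → 288
sku=R43: ELSE → 238
sku=R65: stock < 373 AND rating >= 2 → 21
sku=R77: ELSE → 110
sku=R81: stock < 373 AND rating >= 2 → 942
sku=R82: ELSE → 213
sku=R87: stock < 98 AND supplier = 'Initech' → -54
sku=R96: stock < 373 AND rating >= 2 → 918

240, 684, 1131, 1017, 288, 238, 21, 110, 942, 213, -54, 918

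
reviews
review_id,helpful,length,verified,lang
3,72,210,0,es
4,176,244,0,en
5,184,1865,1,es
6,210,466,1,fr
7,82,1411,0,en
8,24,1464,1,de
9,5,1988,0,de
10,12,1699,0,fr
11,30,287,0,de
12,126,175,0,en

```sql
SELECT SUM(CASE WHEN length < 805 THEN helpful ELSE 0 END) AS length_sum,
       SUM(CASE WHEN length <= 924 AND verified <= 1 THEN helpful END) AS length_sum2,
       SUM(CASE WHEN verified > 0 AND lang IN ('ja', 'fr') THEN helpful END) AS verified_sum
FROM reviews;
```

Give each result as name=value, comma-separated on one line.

[length_sum: length < 805]
review_id=3: ✓ → 72
review_id=4: ✓ → 176
review_id=5: ✗
review_id=6: ✓ → 210
review_id=7: ✗
review_id=8: ✗
review_id=9: ✗
review_id=10: ✗
review_id=11: ✓ → 30
review_id=12: ✓ → 126
length_sum = 72 + 176 + 210 + 30 + 126 = 614
—
[length_sum2: length <= 924 AND verified <= 1]
review_id=3: ✓ → 72
review_id=4: ✓ → 176
review_id=5: ✗
review_id=6: ✓ → 210
review_id=7: ✗
review_id=8: ✗
review_id=9: ✗
review_id=10: ✗
review_id=11: ✓ → 30
review_id=12: ✓ → 126
length_sum2 = 72 + 176 + 210 + 30 + 126 = 614
—
[verified_sum: verified > 0 AND lang IN ('ja', 'fr')]
review_id=3: ✗
review_id=4: ✗
review_id=5: ✗
review_id=6: ✓ → 210
review_id=7: ✗
review_id=8: ✗
review_id=9: ✗
review_id=10: ✗
review_id=11: ✗
review_id=12: ✗
verified_sum = 210

length_sum=614, length_sum2=614, verified_sum=210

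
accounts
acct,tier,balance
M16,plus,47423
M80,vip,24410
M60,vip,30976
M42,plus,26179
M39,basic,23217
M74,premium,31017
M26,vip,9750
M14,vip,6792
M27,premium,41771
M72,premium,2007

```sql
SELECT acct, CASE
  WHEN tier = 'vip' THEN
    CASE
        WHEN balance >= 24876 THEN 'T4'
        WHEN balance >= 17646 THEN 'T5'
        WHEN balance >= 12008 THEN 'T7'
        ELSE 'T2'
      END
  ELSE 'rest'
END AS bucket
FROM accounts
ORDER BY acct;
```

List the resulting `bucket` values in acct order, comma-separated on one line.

acct=M14: tier='vip' → inner[ELSE] → T2
acct=M16: tier='plus' → outer ELSE → rest
acct=M26: tier='vip' → inner[ELSE] → T2
acct=M27: tier='premium' → outer ELSE → rest
acct=M39: tier='basic' → outer ELSE → rest
acct=M42: tier='plus' → outer ELSE → rest
acct=M60: tier='vip' → inner[balance >= 24876] → T4
acct=M72: tier='premium' → outer ELSE → rest
acct=M74: tier='premium' → outer ELSE → rest
acct=M80: tier='vip' → inner[balance >= 17646] → T5

T2, rest, T2, rest, rest, rest, T4, rest, rest, T5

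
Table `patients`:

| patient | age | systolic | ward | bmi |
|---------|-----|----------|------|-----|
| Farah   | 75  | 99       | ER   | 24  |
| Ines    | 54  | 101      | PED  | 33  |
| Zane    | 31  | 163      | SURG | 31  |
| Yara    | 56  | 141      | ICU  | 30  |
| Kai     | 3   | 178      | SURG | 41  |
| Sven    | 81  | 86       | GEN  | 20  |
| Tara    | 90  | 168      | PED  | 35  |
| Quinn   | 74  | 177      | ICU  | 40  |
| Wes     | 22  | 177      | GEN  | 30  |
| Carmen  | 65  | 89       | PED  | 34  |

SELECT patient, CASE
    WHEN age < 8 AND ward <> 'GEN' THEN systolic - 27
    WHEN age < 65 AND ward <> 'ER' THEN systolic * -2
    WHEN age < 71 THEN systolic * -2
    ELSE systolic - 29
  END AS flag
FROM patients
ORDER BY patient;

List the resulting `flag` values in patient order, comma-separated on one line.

-178, 70, -202, 151, 148, 57, 139, -354, -282, -326

patient=Carmen: age < 71 → -178
patient=Farah: ELSE → 70
patient=Ines: age < 65 AND ward <> 'ER' → -202
patient=Kai: age < 8 AND ward <> 'GEN' → 151
patient=Quinn: ELSE → 148
patient=Sven: ELSE → 57
patient=Tara: ELSE → 139
patient=Wes: age < 65 AND ward <> 'ER' → -354
patient=Yara: age < 65 AND ward <> 'ER' → -282
patient=Zane: age < 65 AND ward <> 'ER' → -326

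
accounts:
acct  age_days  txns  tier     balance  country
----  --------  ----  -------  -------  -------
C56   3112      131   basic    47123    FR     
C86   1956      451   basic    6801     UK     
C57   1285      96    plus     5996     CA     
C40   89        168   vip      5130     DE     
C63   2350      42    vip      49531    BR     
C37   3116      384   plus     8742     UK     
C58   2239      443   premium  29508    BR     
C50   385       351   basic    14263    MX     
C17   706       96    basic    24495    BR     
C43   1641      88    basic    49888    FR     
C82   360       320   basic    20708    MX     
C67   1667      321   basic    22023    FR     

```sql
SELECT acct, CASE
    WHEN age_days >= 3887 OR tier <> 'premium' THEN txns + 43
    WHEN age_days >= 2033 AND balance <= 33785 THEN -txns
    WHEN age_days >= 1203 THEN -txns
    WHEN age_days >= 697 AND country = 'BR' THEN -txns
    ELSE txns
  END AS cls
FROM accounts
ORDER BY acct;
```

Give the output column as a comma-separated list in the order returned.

acct=C17: age_days >= 3887 OR tier <> 'premium' → 139
acct=C37: age_days >= 3887 OR tier <> 'premium' → 427
acct=C40: age_days >= 3887 OR tier <> 'premium' → 211
acct=C43: age_days >= 3887 OR tier <> 'premium' → 131
acct=C50: age_days >= 3887 OR tier <> 'premium' → 394
acct=C56: age_days >= 3887 OR tier <> 'premium' → 174
acct=C57: age_days >= 3887 OR tier <> 'premium' → 139
acct=C58: age_days >= 2033 AND balance <= 33785 → -443
acct=C63: age_days >= 3887 OR tier <> 'premium' → 85
acct=C67: age_days >= 3887 OR tier <> 'premium' → 364
acct=C82: age_days >= 3887 OR tier <> 'premium' → 363
acct=C86: age_days >= 3887 OR tier <> 'premium' → 494

139, 427, 211, 131, 394, 174, 139, -443, 85, 364, 363, 494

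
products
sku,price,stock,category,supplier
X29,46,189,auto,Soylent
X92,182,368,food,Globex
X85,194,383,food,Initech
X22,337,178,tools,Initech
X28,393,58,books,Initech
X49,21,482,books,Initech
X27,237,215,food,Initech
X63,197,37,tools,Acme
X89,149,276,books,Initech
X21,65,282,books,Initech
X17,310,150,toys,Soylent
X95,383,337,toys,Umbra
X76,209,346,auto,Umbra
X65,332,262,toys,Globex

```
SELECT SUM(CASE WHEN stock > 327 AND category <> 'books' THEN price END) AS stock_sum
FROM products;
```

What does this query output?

sku=X29: ✗
sku=X92: ✓ → 182
sku=X85: ✓ → 194
sku=X22: ✗
sku=X28: ✗
sku=X49: ✗
sku=X27: ✗
sku=X63: ✗
sku=X89: ✗
sku=X21: ✗
sku=X17: ✗
sku=X95: ✓ → 383
sku=X76: ✓ → 209
sku=X65: ✗
stock_sum = 182 + 194 + 383 + 209 = 968

968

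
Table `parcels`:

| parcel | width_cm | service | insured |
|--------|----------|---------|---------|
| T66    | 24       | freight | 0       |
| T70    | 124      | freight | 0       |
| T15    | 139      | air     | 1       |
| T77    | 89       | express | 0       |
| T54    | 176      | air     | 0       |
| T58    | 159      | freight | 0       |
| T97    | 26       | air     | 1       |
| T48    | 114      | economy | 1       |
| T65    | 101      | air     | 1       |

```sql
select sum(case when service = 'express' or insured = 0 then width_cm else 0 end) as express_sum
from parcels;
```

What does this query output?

parcel=T66: ✓ → 24
parcel=T70: ✓ → 124
parcel=T15: ✗
parcel=T77: ✓ → 89
parcel=T54: ✓ → 176
parcel=T58: ✓ → 159
parcel=T97: ✗
parcel=T48: ✗
parcel=T65: ✗
express_sum = 24 + 124 + 89 + 176 + 159 = 572

572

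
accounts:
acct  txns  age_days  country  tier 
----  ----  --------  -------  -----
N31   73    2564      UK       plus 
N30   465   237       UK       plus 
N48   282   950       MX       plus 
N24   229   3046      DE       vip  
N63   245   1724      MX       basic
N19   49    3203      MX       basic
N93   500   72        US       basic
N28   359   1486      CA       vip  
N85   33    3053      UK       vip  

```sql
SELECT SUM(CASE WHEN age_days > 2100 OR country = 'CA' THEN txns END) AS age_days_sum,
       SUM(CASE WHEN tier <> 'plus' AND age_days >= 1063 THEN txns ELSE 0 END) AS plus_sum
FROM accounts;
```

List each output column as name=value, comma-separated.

[age_days_sum: age_days > 2100 OR country = 'CA']
acct=N31: ✓ → 73
acct=N30: ✗
acct=N48: ✗
acct=N24: ✓ → 229
acct=N63: ✗
acct=N19: ✓ → 49
acct=N93: ✗
acct=N28: ✓ → 359
acct=N85: ✓ → 33
age_days_sum = 73 + 229 + 49 + 359 + 33 = 743
—
[plus_sum: tier <> 'plus' AND age_days >= 1063]
acct=N31: ✗
acct=N30: ✗
acct=N48: ✗
acct=N24: ✓ → 229
acct=N63: ✓ → 245
acct=N19: ✓ → 49
acct=N93: ✗
acct=N28: ✓ → 359
acct=N85: ✓ → 33
plus_sum = 229 + 245 + 49 + 359 + 33 = 915

age_days_sum=743, plus_sum=915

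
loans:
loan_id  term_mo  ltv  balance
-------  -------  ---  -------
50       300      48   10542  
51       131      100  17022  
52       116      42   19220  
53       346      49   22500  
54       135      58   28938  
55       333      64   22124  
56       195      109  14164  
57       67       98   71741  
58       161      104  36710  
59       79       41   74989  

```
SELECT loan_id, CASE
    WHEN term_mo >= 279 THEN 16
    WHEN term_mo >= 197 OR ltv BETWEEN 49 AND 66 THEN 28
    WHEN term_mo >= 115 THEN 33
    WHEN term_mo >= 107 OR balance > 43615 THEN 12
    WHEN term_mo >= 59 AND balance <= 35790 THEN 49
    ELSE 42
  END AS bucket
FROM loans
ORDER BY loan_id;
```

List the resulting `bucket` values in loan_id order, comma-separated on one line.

loan_id=50: term_mo >= 279 → 16
loan_id=51: term_mo >= 115 → 33
loan_id=52: term_mo >= 115 → 33
loan_id=53: term_mo >= 279 → 16
loan_id=54: term_mo >= 197 OR ltv BETWEEN 49 AND 66 → 28
loan_id=55: term_mo >= 279 → 16
loan_id=56: term_mo >= 115 → 33
loan_id=57: term_mo >= 107 OR balance > 43615 → 12
loan_id=58: term_mo >= 115 → 33
loan_id=59: term_mo >= 107 OR balance > 43615 → 12

16, 33, 33, 16, 28, 16, 33, 12, 33, 12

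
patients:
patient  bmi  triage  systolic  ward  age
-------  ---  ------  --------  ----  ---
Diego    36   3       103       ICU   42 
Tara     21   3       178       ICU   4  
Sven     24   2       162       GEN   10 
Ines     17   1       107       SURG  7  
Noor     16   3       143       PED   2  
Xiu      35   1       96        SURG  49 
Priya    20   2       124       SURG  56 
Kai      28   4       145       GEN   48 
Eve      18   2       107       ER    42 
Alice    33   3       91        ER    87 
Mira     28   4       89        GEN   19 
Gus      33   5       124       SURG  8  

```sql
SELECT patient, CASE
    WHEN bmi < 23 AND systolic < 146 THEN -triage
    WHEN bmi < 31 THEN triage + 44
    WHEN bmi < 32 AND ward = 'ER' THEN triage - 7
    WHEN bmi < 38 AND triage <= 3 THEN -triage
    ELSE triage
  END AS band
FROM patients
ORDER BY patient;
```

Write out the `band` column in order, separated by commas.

-3, -3, -2, 5, -1, 48, 48, -3, -2, 46, 47, -1

patient=Alice: bmi < 38 AND triage <= 3 → -3
patient=Diego: bmi < 38 AND triage <= 3 → -3
patient=Eve: bmi < 23 AND systolic < 146 → -2
patient=Gus: ELSE → 5
patient=Ines: bmi < 23 AND systolic < 146 → -1
patient=Kai: bmi < 31 → 48
patient=Mira: bmi < 31 → 48
patient=Noor: bmi < 23 AND systolic < 146 → -3
patient=Priya: bmi < 23 AND systolic < 146 → -2
patient=Sven: bmi < 31 → 46
patient=Tara: bmi < 31 → 47
patient=Xiu: bmi < 38 AND triage <= 3 → -1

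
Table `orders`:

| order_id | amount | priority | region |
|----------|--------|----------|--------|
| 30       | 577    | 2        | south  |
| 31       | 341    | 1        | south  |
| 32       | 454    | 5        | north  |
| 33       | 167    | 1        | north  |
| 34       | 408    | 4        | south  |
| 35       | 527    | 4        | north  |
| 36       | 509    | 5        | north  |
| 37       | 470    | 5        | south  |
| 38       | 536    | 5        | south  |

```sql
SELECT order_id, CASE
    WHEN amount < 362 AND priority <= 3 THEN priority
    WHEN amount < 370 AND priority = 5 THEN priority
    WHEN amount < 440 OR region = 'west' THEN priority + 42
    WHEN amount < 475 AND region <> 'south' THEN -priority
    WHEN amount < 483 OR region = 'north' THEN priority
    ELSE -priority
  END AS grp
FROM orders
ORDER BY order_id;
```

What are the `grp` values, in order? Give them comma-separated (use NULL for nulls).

order_id=30: ELSE → -2
order_id=31: amount < 362 AND priority <= 3 → 1
order_id=32: amount < 475 AND region <> 'south' → -5
order_id=33: amount < 362 AND priority <= 3 → 1
order_id=34: amount < 440 OR region = 'west' → 46
order_id=35: amount < 483 OR region = 'north' → 4
order_id=36: amount < 483 OR region = 'north' → 5
order_id=37: amount < 483 OR region = 'north' → 5
order_id=38: ELSE → -5

-2, 1, -5, 1, 46, 4, 5, 5, -5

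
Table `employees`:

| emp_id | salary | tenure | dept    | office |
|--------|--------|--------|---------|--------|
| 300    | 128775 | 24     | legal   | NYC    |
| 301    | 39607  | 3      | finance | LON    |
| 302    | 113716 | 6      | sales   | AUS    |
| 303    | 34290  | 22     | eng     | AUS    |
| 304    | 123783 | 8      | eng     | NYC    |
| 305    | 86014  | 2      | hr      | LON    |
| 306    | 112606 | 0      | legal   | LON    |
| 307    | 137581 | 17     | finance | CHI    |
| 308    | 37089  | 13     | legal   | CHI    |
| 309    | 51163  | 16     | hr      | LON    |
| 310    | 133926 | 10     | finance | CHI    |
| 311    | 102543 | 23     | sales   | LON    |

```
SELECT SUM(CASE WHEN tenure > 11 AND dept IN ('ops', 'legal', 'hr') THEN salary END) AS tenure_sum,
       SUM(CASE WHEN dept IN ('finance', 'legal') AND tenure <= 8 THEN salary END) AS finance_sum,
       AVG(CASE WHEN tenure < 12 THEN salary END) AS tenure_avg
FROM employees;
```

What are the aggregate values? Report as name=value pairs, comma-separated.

[tenure_sum: tenure > 11 AND dept IN ('ops', 'legal', 'hr')]
emp_id=300: ✓ → 128775
emp_id=301: ✗
emp_id=302: ✗
emp_id=303: ✗
emp_id=304: ✗
emp_id=305: ✗
emp_id=306: ✗
emp_id=307: ✗
emp_id=308: ✓ → 37089
emp_id=309: ✓ → 51163
emp_id=310: ✗
emp_id=311: ✗
tenure_sum = 128775 + 37089 + 51163 = 217027
—
[finance_sum: dept IN ('finance', 'legal') AND tenure <= 8]
emp_id=300: ✗
emp_id=301: ✓ → 39607
emp_id=302: ✗
emp_id=303: ✗
emp_id=304: ✗
emp_id=305: ✗
emp_id=306: ✓ → 112606
emp_id=307: ✗
emp_id=308: ✗
emp_id=309: ✗
emp_id=310: ✗
emp_id=311: ✗
finance_sum = 39607 + 112606 = 152213
—
[tenure_avg: tenure < 12]
emp_id=300: ✗
emp_id=301: ✓ → 39607
emp_id=302: ✓ → 113716
emp_id=303: ✗
emp_id=304: ✓ → 123783
emp_id=305: ✓ → 86014
emp_id=306: ✓ → 112606
emp_id=307: ✗
emp_id=308: ✗
emp_id=309: ✗
emp_id=310: ✓ → 133926
emp_id=311: ✗
tenure_avg = (39607 + 113716 + 123783 + 86014 + 112606 + 133926) / 6 = 101608.6666666667

tenure_sum=217027, finance_sum=152213, tenure_avg=101608.6666666667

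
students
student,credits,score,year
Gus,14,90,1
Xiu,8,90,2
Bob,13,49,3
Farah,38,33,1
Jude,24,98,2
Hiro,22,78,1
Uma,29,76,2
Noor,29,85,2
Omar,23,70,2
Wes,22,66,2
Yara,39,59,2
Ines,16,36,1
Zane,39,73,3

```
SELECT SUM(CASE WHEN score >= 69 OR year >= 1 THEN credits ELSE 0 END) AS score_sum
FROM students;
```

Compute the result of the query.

316

student=Gus: ✓ → 14
student=Xiu: ✓ → 8
student=Bob: ✓ → 13
student=Farah: ✓ → 38
student=Jude: ✓ → 24
student=Hiro: ✓ → 22
student=Uma: ✓ → 29
student=Noor: ✓ → 29
student=Omar: ✓ → 23
student=Wes: ✓ → 22
student=Yara: ✓ → 39
student=Ines: ✓ → 16
student=Zane: ✓ → 39
score_sum = 14 + 8 + 13 + 38 + 24 + 22 + 29 + 29 + 23 + 22 + 39 + 16 + 39 = 316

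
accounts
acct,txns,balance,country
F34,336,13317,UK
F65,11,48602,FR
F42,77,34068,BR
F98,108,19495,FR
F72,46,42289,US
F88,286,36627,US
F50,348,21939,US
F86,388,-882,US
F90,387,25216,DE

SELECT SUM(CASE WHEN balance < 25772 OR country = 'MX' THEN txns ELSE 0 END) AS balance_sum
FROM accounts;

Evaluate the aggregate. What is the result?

acct=F34: ✓ → 336
acct=F65: ✗
acct=F42: ✗
acct=F98: ✓ → 108
acct=F72: ✗
acct=F88: ✗
acct=F50: ✓ → 348
acct=F86: ✓ → 388
acct=F90: ✓ → 387
balance_sum = 336 + 108 + 348 + 388 + 387 = 1567

1567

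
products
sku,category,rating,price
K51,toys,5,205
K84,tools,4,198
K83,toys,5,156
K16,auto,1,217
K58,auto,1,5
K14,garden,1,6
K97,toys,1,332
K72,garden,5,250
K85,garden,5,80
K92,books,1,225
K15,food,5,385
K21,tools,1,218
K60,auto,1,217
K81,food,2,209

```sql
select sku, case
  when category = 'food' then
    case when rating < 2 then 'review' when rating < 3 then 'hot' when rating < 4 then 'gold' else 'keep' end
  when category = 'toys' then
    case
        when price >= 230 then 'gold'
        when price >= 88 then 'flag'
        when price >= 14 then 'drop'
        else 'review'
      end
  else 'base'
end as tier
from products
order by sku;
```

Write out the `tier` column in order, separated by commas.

base, keep, base, base, flag, base, base, base, hot, flag, base, base, base, gold

sku=K14: category='garden' → outer ELSE → base
sku=K15: category='food' → inner[ELSE] → keep
sku=K16: category='auto' → outer ELSE → base
sku=K21: category='tools' → outer ELSE → base
sku=K51: category='toys' → inner[price >= 88] → flag
sku=K58: category='auto' → outer ELSE → base
sku=K60: category='auto' → outer ELSE → base
sku=K72: category='garden' → outer ELSE → base
sku=K81: category='food' → inner[rating < 3] → hot
sku=K83: category='toys' → inner[price >= 88] → flag
sku=K84: category='tools' → outer ELSE → base
sku=K85: category='garden' → outer ELSE → base
sku=K92: category='books' → outer ELSE → base
sku=K97: category='toys' → inner[price >= 230] → gold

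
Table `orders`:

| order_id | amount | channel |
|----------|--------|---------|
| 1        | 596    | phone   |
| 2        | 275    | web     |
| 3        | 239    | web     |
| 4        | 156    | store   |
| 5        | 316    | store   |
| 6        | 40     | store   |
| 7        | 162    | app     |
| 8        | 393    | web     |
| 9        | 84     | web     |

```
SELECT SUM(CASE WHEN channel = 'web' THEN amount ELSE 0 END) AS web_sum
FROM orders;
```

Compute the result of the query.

991

order_id=1: ✗
order_id=2: ✓ → 275
order_id=3: ✓ → 239
order_id=4: ✗
order_id=5: ✗
order_id=6: ✗
order_id=7: ✗
order_id=8: ✓ → 393
order_id=9: ✓ → 84
web_sum = 275 + 239 + 393 + 84 = 991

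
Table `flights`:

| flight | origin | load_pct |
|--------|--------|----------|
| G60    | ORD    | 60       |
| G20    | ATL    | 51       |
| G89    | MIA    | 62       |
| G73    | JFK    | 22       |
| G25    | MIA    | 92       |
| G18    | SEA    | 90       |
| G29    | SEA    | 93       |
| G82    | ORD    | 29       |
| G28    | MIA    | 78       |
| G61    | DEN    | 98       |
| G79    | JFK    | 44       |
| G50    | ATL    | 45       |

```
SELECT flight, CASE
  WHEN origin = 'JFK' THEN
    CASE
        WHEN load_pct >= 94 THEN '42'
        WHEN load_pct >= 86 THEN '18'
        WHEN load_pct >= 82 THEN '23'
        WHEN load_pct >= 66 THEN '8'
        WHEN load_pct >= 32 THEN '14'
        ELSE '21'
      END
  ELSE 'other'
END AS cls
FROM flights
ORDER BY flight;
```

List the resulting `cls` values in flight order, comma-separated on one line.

other, other, other, other, other, other, other, other, 21, 14, other, other

flight=G18: origin='SEA' → outer ELSE → other
flight=G20: origin='ATL' → outer ELSE → other
flight=G25: origin='MIA' → outer ELSE → other
flight=G28: origin='MIA' → outer ELSE → other
flight=G29: origin='SEA' → outer ELSE → other
flight=G50: origin='ATL' → outer ELSE → other
flight=G60: origin='ORD' → outer ELSE → other
flight=G61: origin='DEN' → outer ELSE → other
flight=G73: origin='JFK' → inner[ELSE] → 21
flight=G79: origin='JFK' → inner[load_pct >= 32] → 14
flight=G82: origin='ORD' → outer ELSE → other
flight=G89: origin='MIA' → outer ELSE → other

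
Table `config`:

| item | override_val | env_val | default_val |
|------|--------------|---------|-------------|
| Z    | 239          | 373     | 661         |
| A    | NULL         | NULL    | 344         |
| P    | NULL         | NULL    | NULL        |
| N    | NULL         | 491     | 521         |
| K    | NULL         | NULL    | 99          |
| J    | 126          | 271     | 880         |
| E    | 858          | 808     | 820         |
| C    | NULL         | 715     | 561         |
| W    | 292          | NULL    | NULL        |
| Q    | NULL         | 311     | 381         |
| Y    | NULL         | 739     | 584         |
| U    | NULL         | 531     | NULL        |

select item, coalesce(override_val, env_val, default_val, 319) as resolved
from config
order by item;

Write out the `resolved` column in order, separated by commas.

item=A: override_val=NULL, env_val=NULL, default_val=344 → 344
item=C: override_val=NULL, env_val=715 → 715
item=E: override_val=858 → 858
item=J: override_val=126 → 126
item=K: override_val=NULL, env_val=NULL, default_val=99 → 99
item=N: override_val=NULL, env_val=491 → 491
item=P: override_val=NULL, env_val=NULL, default_val=NULL, → literal 319 → 319
item=Q: override_val=NULL, env_val=311 → 311
item=U: override_val=NULL, env_val=531 → 531
item=W: override_val=292 → 292
item=Y: override_val=NULL, env_val=739 → 739
item=Z: override_val=239 → 239

344, 715, 858, 126, 99, 491, 319, 311, 531, 292, 739, 239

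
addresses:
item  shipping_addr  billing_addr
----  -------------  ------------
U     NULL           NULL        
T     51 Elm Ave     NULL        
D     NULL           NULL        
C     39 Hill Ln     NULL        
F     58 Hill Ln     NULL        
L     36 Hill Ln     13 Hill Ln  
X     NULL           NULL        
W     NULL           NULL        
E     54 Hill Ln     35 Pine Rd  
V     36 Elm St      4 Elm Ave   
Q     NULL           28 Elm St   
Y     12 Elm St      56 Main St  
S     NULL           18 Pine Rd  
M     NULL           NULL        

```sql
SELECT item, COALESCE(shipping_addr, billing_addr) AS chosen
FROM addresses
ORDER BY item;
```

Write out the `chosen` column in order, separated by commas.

item=C: shipping_addr=39 Hill Ln → 39 Hill Ln
item=D: shipping_addr=NULL, billing_addr=NULL (all NULL) → NULL
item=E: shipping_addr=54 Hill Ln → 54 Hill Ln
item=F: shipping_addr=58 Hill Ln → 58 Hill Ln
item=L: shipping_addr=36 Hill Ln → 36 Hill Ln
item=M: shipping_addr=NULL, billing_addr=NULL (all NULL) → NULL
item=Q: shipping_addr=NULL, billing_addr=28 Elm St → 28 Elm St
item=S: shipping_addr=NULL, billing_addr=18 Pine Rd → 18 Pine Rd
item=T: shipping_addr=51 Elm Ave → 51 Elm Ave
item=U: shipping_addr=NULL, billing_addr=NULL (all NULL) → NULL
item=V: shipping_addr=36 Elm St → 36 Elm St
item=W: shipping_addr=NULL, billing_addr=NULL (all NULL) → NULL
item=X: shipping_addr=NULL, billing_addr=NULL (all NULL) → NULL
item=Y: shipping_addr=12 Elm St → 12 Elm St

39 Hill Ln, NULL, 54 Hill Ln, 58 Hill Ln, 36 Hill Ln, NULL, 28 Elm St, 18 Pine Rd, 51 Elm Ave, NULL, 36 Elm St, NULL, NULL, 12 Elm St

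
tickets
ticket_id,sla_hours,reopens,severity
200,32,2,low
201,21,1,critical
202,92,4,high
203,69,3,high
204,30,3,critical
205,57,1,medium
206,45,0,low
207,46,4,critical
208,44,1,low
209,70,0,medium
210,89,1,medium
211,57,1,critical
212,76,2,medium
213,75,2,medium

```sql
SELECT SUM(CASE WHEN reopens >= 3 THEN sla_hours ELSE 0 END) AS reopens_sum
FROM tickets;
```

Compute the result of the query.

ticket_id=200: ✗
ticket_id=201: ✗
ticket_id=202: ✓ → 92
ticket_id=203: ✓ → 69
ticket_id=204: ✓ → 30
ticket_id=205: ✗
ticket_id=206: ✗
ticket_id=207: ✓ → 46
ticket_id=208: ✗
ticket_id=209: ✗
ticket_id=210: ✗
ticket_id=211: ✗
ticket_id=212: ✗
ticket_id=213: ✗
reopens_sum = 92 + 69 + 30 + 46 = 237

237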